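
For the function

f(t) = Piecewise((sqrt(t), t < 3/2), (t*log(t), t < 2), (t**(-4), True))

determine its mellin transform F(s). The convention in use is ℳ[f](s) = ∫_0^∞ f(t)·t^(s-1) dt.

(-32*2**(2*s)*(s - 4)*(2*s + 1) + 3**s*s*(s - 4)*(2*s + 1)*(-24*log(3) + 24*log(2)) + 3**s*(s - 4)*(2*s + 1)*(-24*log(3) + 24*log(2)) + 24*3**s*(s - 4)*(2*s + 1) + 16*3**s*sqrt(6)*(s - 4)*(s**2 + 2*s + 1) + 32*4**s*s*(s - 4)*(2*s + 1)*log(2) + 32*4**s*(s - 4)*(2*s + 1)*log(2) - 4**s*(2*s + 1)*(s**2 + 2*s + 1))/(16*2**s*(s - 4)*(2*s + 1)*(s**2 + 2*s + 1))
  -1/2 < Re(s) < 4

linearity at 3/2, 2 turns ℳ[f](s) into 3 summed integrals
[0, 3/2) adds the kernel integral of sqrt(t)
piece [3/2, 2): integrate t*log(t) against the kernel
segment [2, ∞) carries t**(-4); integrate it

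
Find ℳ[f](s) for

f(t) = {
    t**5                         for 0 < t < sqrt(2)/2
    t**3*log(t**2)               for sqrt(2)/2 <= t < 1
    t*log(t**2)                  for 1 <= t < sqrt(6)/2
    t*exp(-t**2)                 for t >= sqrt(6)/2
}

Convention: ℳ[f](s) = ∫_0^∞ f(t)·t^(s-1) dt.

2**(-s/2 - 5/2)*(2**(s/2 + 3/2)*(s + 1)**2*(s + 5)*(4*s + (s + 1)**2 + 8)*uppergamma(s/2 + 1/2, 3/2) + 2**(s/2 + 7/2)*(-s - 5)*(s + 1)**2 + 2**(s/2 + 7/2)*(s + 5)*(4*s + (s + 1)**2 + 8) + 3**(s/2 + 1/2)*(s + 1)*(s + 5)*(-4*log(2) + 4*log(3))*(4*s + (s + 1)**2 + 8) - 8*3**(s/2 + 1/2)*(s + 5)*(4*s + (s + 1)**2 + 8) + (s + 1)**3*(s + 5)*log(4) + 4*(s + 1)**2*(s + 5)*log(2) + (s + 1)**2*(4*s + 20) + (s + 1)**2*(4*s + (s + 1)**2 + 8))/((s + 1)**2*(s + 5)*(4*s + (s + 1)**2 + 8))
  Re(s) > -5

remove the power substitution first: t**(5/2) on [0, 1/2); t**(3/2)*log(t) on [1/2, 1); sqrt(t)*log(t) on [1, 3/2); …
strip the shared t-power: t**2 on [0, 1/2); t*log(t) on [1/2, 1); log(t) on [1, 3/2); …
summing 4 kernel integrals split by sqrt(2)/2, 1, sqrt(6)/2 yields ℳ[f](s)
the [0, sqrt(2)/2) slice contributes ∫ t**5·t^(s-1) dt
on [sqrt(2)/2, 1) integrate f = t**3*log(t**2) against the kernel
[1, sqrt(6)/2) adds the kernel integral of t*log(t**2)
segment sqrt(6)/2 to ∞ holds t*exp(-t**2); add its integral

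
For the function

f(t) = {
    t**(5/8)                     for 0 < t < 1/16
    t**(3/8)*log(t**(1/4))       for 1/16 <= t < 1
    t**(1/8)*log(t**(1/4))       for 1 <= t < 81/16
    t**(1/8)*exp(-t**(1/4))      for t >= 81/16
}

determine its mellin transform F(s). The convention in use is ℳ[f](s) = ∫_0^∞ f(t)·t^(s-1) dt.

2**(1/2 - 4*s)*(2**(4*s + 3/2)*(8*s + 1)**2*(8*s + 5)*(32*s + (8*s + 1)**2 + 8)*uppergamma(4*s + 1/2, 3/2) + 2**(4*s + 7/2)*(-8*s - 5)*(8*s + 1)**2 + 2**(4*s + 7/2)*(8*s + 5)*(32*s + (8*s + 1)**2 + 8) + 3**(4*s + 1/2)*(8*s + 1)*(8*s + 5)*(-4*log(2) + 4*log(3))*(32*s + (8*s + 1)**2 + 8) - 8*3**(4*s + 1/2)*(8*s + 5)*(32*s + (8*s + 1)**2 + 8) + (8*s + 1)**3*(8*s + 5)*log(4) + 4*(8*s + 1)**2*(8*s + 5)*log(2) + (8*s + 1)**2*(32*s + 20) + (8*s + 1)**2*(32*s + (8*s + 1)**2 + 8))/((8*s + 1)**2*(8*s + 5)*(32*s + (8*s + 1)**2 + 8))
  Re(s) > -5/8

reversing the power substitution: t**(5/4) on [0, 1/4); t**(3/4)*log(sqrt(t)) on [1/4, 1); t**(1/4)*log(sqrt(t)) on [1, 9/4); …
remove the power substitution first: t**(5/2) on [0, 1/2); t**(3/2)*log(t) on [1/2, 1); sqrt(t)*log(t) on [1, 3/2); …
invert the shared t-power to get t**2 on [0, 1/2); t*log(t) on [1/2, 1); log(t) on [1, 3/2); …
integrate the 4 segments split at 1/16, 1, 81/16, then add the results
segment 0 to 1/16 holds t**(5/8); add its integral
on [1/16, 1): add ∫ t**(3/8)*log(t**(1/4))·t^(s-1) dt
piece [1, 81/16): integrate t**(1/8)*log(t**(1/4)) against the kernel
[81/16, ∞) adds the kernel integral of t**(1/8)*exp(-t**(1/4))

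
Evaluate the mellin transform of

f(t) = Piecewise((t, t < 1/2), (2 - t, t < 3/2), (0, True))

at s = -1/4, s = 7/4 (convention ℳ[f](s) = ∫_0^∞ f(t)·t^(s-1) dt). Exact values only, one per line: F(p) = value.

the 2 pieces separated at 1/2 each add one integral
the [0, 1/2) slice contributes ∫ t·t^(s-1) dt
over [1/2, 3/2), the kernel integral of (2 - t) enters the sum

F(-1/4) = 2*2**(1/4)*(14 - 5*3**(3/4))/3
F(7/4) = 3*2**(1/4)*(-10 + 23*3**(3/4))/154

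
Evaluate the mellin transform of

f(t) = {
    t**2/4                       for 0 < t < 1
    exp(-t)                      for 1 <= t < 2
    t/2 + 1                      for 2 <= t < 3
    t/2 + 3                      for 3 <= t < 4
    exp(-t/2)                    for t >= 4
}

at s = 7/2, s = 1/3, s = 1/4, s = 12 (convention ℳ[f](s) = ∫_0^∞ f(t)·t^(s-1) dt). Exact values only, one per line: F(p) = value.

peel off the common scale on t: t**2 on [0, 1/2); exp(-2*t) on [1/2, 1); t + 1 on [1, 3/2); …
cuts at 1, 2, 3, 4: linearity sums the 5 kernel integrals
over [0, 1), the kernel integral of t**2/4 enters the sum
the [1, 2) slice contributes ∫ exp(-t)·t^(s-1) dt
for t in [2, 3): the term is ∫ (t/2 + 1)·t^(s-1)
segment [3, 4) carries (t/2 + 3); integrate it
for t in [4, ∞): the term is ∫ exp(-t/2)·t^(s-1)

F(7/2) = (40194*E + 4158*sqrt(2)*(-17 + 20*sqrt(pi)*exp(2)*erfc(sqrt(2)) + 136*sqrt(2)) + (-85536*sqrt(3) - 22528*sqrt(2) - 10395*sqrt(pi)*erfc(sqrt(2)) + 10395*sqrt(pi)*erfc(1) + 923900)*exp(2))*exp(-2)/5544
F(1/3) = -6*3**(1/3) - 15*2**(1/3)/4 - uppergamma(1/3, 2) + 2**(1/3)*uppergamma(1/3, 2) + 3/28 + uppergamma(1/3, 1) + 21*2**(2/3)/2
F(1/4) = -8*3**(1/4) - 24*2**(1/4)/5 - uppergamma(1/4, 2) + 2**(1/4)*uppergamma(1/4, 2) + 1/9 + uppergamma(1/4, 1) + 68*sqrt(2)/5
F(12) = 14602626427/2184 + 108505112*exp(-1) + 1207808259840*exp(-2)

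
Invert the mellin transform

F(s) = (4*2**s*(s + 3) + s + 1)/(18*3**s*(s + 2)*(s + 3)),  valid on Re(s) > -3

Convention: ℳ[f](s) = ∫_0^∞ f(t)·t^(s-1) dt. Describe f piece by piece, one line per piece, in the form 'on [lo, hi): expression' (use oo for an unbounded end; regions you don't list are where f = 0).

on [0, 1/3): 3*t**3
on [1/3, 2/3): t**2/2

strip the shared t-power: 3*t on [0, 1/3); 1/2 on [1/3, 2/3)
the common scale on t comes off first: t on [0, 1); 1/2 on [1, 2)
summing 2 kernel integrals split by 1/3 yields ℳ[f](s)
∫ over [0, 1/3) of 3*t**3·t^(s-1) joins the sum
the [1/3, 2/3) slice contributes ∫ t**2/2·t^(s-1) dt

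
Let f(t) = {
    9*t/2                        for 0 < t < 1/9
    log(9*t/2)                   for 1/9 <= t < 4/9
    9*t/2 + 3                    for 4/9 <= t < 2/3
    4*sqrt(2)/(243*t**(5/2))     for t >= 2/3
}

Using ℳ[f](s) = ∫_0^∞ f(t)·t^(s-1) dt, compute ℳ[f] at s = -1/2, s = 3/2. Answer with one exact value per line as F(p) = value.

F(-1/2) = -9*log(2) + sqrt(2)/54 + 12
F(3/2) = -1139/1215 + 2*sqrt(2)/81 + 2*log(2)/9 + 32*sqrt(6)/45

the common scale on t comes off first: 3*t on [0, 1/6); log(3*t) on [1/6, 2/3); 3*t + 3 on [2/3, 1); …
remove the common scale on t first: t on [0, 1/2); log(t) on [1/2, 2); t + 3 on [2, 3); …
breakpoints 1/9, 4/9, 2/3: one integral from each of the 4 segments
over [0, 1/9), the kernel integral of 9*t/2 enters the sum
[1/9, 4/9) adds the kernel integral of log(9*t/2)
segment 4/9 to 2/3 holds (9*t/2 + 3); add its integral
∫ 4*sqrt(2)/(243*t**(5/2))·t^(s-1) over [2/3, ∞)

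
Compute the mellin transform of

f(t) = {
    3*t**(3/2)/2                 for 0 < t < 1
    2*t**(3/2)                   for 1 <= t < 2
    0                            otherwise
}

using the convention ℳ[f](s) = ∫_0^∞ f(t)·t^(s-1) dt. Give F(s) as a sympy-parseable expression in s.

(2**(s + 7/2) - 1)/(2*s + 3)
  Re(s) > -3/2

summing 2 kernel integrals split by 1 yields ℳ[f](s)
[0, 1) adds the kernel integral of 3*t**(3/2)/2
on [1, 2): add ∫ 2*t**(3/2)·t^(s-1) dt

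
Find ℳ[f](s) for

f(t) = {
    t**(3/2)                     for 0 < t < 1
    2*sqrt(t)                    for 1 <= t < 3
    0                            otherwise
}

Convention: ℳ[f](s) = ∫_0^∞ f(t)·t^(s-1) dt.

(4*sqrt(3)*3**s*(2*s + 3) - 4*s - 10)/((2*s + 1)*(2*s + 3))
  Re(s) > -3/2

summing 2 kernel integrals split by 1 yields ℳ[f](s)
∫ over [0, 1) of t**(3/2)·t^(s-1) joins the sum
[1, 3) adds the kernel integral of 2*sqrt(t)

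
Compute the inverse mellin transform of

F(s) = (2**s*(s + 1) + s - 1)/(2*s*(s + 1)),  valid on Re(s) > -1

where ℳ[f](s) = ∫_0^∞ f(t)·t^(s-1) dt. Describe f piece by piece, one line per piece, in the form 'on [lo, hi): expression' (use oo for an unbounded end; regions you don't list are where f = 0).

the 2 pieces separated at 1 each add one integral
the [0, 1) slice contributes ∫ t·t^(s-1) dt
piece [1, 2): integrate 1/2 against the kernel

on [0, 1): t
on [1, 2): 1/2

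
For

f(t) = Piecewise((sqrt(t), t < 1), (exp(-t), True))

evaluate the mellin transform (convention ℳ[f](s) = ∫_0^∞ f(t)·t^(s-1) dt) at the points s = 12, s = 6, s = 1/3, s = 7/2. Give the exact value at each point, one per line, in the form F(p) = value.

F(12) = 2/25 + 108505112*exp(-1)
F(6) = 2/13 + 326*exp(-1)
F(1/3) = uppergamma(1/3, 1) + 6/5
F(7/2) = (E*(2 + 15*sqrt(pi)*erfc(1)) + 58)*exp(-1)/8

cuts at 1: linearity sums the 2 kernel integrals
∫ over [0, 1) of sqrt(t)·t^(s-1) joins the sum
over [1, ∞), the kernel integral of exp(-t) enters the sum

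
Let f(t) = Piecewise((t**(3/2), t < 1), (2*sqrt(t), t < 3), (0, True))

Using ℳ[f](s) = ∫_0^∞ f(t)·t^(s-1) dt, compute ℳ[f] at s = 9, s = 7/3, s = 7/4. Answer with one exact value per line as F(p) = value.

F(9) = -46/399 + 78732*sqrt(3)/19
F(7/3) = -174/391 + 108*3**(5/6)/17
F(7/4) = -68/117 + 8*3**(1/4)

cuts at 1: linearity sums the 2 kernel integrals
the [0, 1) slice contributes ∫ t**(3/2)·t^(s-1) dt
between 1 and 3 the integrand is 2*sqrt(t)·t^(s-1)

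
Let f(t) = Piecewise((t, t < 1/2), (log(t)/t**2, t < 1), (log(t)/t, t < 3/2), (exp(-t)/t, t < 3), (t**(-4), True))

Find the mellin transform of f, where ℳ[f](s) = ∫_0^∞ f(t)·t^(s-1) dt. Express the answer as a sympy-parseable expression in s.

the shared t-power comes off first: t**2 on [0, 1/2); log(t)/t on [1/2, 1); log(t) on [1, 3/2); …
f breaks at 1/2, 1, 3/2, 3 into 5 integrals to sum
[0, 1/2) adds the kernel integral of t
over [1/2, 1), the kernel integral of log(t)/t**2 enters the sum
segment 1 to 3/2 holds log(t)/t; add its integral
for t in [3/2, 3): the term is ∫ exp(-t)/t·t^(s-1)
for t in [3, ∞): the term is ∫ t**(-4)·t^(s-1)

2**(1 - s)*(108*2**(s - 1)*(s - 4)*(s - 1)**2*(s + 1)*(-2*s + (s - 1)**2 + 3)*uppergamma(s - 1, 3/2) - 108*2**(s - 1)*(s - 4)*(s - 1)**2*(s + 1)*(-2*s + (s - 1)**2 + 3)*uppergamma(s - 1, 3) - 108*2**(s - 1)*(s - 4)*(s - 1)**2*(s + 1) + 108*2**(s - 1)*(s - 4)*(s + 1)*(-2*s + (s - 1)**2 + 3) - 108*3**(s - 1)*(s - 4)*(s - 1)*(s + 1)*(-2*s + (s - 1)**2 + 3)*log(2) + 108*3**(s - 1)*(s - 4)*(s - 1)*(s + 1)*(-2*s + (s - 1)**2 + 3)*log(3) - 108*3**(s - 1)*(s - 4)*(s + 1)*(-2*s + (s - 1)**2 + 3) - 4*6**(s - 1)*(s - 1)**2*(s + 1)*(-2*s + (s - 1)**2 + 3) + 216*(s - 4)*(s - 1)**3*(s + 1)*log(2) - 216*(s - 4)*(s - 1)**2*(s + 1)*log(2) + 216*(s - 4)*(s - 1)**2*(s + 1) + 27*(s - 4)*(s - 1)**2*(-2*s + (s - 1)**2 + 3))/(108*(s - 4)*(s - 1)**2*(s + 1)*(-2*s + (s - 1)**2 + 3))
  -1 < Re(s) < 4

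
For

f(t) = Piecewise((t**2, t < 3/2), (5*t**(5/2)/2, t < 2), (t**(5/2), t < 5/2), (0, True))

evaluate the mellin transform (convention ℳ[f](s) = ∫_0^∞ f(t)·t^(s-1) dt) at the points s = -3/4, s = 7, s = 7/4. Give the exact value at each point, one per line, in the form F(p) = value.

treat the 3 regions marked off by 3/2, 2 separately and sum
segment 0 to 3/2 holds t**2; add its integral
∫ 5*t**(5/2)/2·t^(s-1) over [3/2, 2)
∫ over [2, 5/2) of t**(5/2)·t^(s-1) joins the sum

F(-3/4) = 2**(1/4)*(-75*3**(3/4) + 42*sqrt(2)*3**(1/4) + 50*5**(3/4) + 120*sqrt(2))/70
F(7) = -98415*sqrt(6)/19456 + 2187/512 + 1536*sqrt(2)/19 + 1953125*sqrt(10)/9728
F(7/4) = 2**(1/4)*(-2025*sqrt(2)*3**(1/4) + 612*3**(3/4) + 7680 + 6250*sqrt(2)*5**(1/4))/1360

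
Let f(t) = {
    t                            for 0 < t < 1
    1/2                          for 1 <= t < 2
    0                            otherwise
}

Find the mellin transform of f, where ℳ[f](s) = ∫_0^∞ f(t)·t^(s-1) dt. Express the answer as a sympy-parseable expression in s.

treat the 2 regions marked off by 1 separately and sum
[0, 1) adds the kernel integral of t
over [1, 2), the kernel integral of 1/2 enters the sum

(2**s*(s + 1) + s - 1)/(2*s*(s + 1))
  Re(s) > -1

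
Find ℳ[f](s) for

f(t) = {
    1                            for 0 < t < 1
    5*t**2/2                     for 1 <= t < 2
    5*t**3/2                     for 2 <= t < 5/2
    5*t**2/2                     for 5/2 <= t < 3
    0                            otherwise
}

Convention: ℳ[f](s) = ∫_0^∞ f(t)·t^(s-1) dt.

f breaks at 1, 2, 5/2 into 4 integrals to sum
between 0 and 1 the integrand is 1·t^(s-1)
segment 1 to 2 holds 5*t**2/2; add its integral
for t in [2, 5/2): the term is ∫ 5*t**3/2·t^(s-1)
[5/2, 3) adds the kernel integral of 5*t**2/2

(-320*2**s*s*(s + 2) + 160*2**s*s*(s + 3) + 360*3**s*s*(s + 3) - 40*s*(s + 3) + 16*(s + 2)*(s + 3) + 625*5**s*s*(s + 2)/2**s - 250*5**s*s*(s + 3)/2**s)/(16*s*(s + 2)*(s + 3))
  Re(s) > 0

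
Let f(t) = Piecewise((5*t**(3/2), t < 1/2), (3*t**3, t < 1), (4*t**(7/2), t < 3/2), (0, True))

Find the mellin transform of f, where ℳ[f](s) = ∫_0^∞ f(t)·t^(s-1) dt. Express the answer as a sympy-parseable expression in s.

(-3*2**(-s - 3)*(2*s + 3)*(2*s + 7) + 10*2**(-s - 3/2)*(s + 3)*(2*s + 7) + 8*(3/2)**(s + 7/2)*(s + 3)*(2*s + 3) - 8*(s + 3)*(2*s + 3) + 3*(2*s + 3)*(2*s + 7))/((s + 3)*(2*s + 3)*(2*s + 7))
  Re(s) > -3/2

the 3 pieces separated at 1/2, 1 each add one integral
∫ over [0, 1/2) of 5*t**(3/2)·t^(s-1) joins the sum
for t in [1/2, 1): the term is ∫ 3*t**3·t^(s-1)
the [1, 3/2) slice contributes ∫ 4*t**(7/2)·t^(s-1) dt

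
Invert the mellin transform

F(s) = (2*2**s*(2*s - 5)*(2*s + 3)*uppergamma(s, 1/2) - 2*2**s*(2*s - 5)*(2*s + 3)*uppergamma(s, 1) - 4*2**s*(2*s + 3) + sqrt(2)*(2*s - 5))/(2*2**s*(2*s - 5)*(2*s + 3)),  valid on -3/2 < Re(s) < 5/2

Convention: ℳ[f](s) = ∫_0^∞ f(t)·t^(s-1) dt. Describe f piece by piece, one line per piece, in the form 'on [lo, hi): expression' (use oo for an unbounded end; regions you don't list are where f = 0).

f breaks at 1/2, 1 into 3 integrals to sum
over [0, 1/2), the kernel integral of t**(3/2) enters the sum
on [1/2, 1) integrate f = exp(-t) against the kernel
on [1, ∞) integrate f = t**(-5/2) against the kernel

on [0, 1/2): t**(3/2)
on [1/2, 1): exp(-t)
on [1, oo): t**(-5/2)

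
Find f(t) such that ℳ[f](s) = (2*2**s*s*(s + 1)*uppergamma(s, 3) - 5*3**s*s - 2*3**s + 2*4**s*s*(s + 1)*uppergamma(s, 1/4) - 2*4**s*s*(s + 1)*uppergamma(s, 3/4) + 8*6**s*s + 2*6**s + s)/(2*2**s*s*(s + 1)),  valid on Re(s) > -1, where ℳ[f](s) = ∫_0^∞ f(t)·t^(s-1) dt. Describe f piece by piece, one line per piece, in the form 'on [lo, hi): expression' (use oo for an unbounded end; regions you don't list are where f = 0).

f breaks at 1/2, 3/2, 3 into 4 integrals to sum
[0, 1/2) adds the kernel integral of t
segment [1/2, 3/2) carries exp(-t/2); integrate it
between 3/2 and 3 the integrand is (t + 1)·t^(s-1)
between 3 and ∞ the integrand is exp(-t)·t^(s-1)

on [0, 1/2): t
on [1/2, 3/2): exp(-t/2)
on [3/2, 3): t + 1
on [3, oo): exp(-t)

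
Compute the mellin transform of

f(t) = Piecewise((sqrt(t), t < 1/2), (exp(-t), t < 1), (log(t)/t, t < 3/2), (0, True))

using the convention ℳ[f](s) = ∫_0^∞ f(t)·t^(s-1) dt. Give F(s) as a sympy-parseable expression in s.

(3*2**s*(2*s + 1)*(s**2 - 2*s + 1)*uppergamma(s, 1/2) - 3*2**s*(2*s + 1)*(s**2 - 2*s + 1)*uppergamma(s, 1) + 3*2**s*(2*s + 1) + 3**s*s*(2*s + 1)*(-2*log(2) + 2*log(3)) - 2*3**s*(2*s + 1) + 3**s*(2*s + 1)*(-2*log(3) + 2*log(2)) + 3*sqrt(2)*(s**2 - 2*s + 1))/(3*2**s*(2*s + 1)*(s**2 - 2*s + 1))
  Re(s) > -1/2

integrate the 3 segments split at 1/2, 1, then add the results
∫ sqrt(t)·t^(s-1) over [0, 1/2)
on [1/2, 1) integrate f = exp(-t) against the kernel
segment 1 to 3/2 holds log(t)/t; add its integral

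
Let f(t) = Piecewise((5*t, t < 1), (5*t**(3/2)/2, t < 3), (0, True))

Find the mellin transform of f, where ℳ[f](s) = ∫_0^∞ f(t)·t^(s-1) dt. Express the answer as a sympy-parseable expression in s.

5*(3**(s + 3/2)*(s + 1) + s + 2)/((s + 1)*(2*s + 3))
  Re(s) > -1

treat the 2 regions marked off by 1 separately and sum
∫ 5*t·t^(s-1) over [0, 1)
∫ 5*t**(3/2)/2·t^(s-1) over [1, 3)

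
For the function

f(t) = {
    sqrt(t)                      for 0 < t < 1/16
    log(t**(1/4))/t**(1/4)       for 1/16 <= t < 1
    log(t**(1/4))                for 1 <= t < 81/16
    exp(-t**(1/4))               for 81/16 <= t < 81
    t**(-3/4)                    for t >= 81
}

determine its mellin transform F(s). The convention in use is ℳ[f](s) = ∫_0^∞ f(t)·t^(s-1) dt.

(1728*2**(4*s)*s**2*(4*s - 3)*(4*s + 2)*(16*s**2 - 8*s + 1)*uppergamma(4*s, 3/2) - 1728*2**(4*s)*s**2*(4*s - 3)*(4*s + 2)*(16*s**2 - 8*s + 1)*uppergamma(4*s, 3) - 1728*2**(4*s)*s**2*(4*s - 3)*(4*s + 2) + 108*2**(4*s)*(4*s - 3)*(4*s + 2)*(16*s**2 - 8*s + 1) - 432*3**(4*s)*s*(4*s - 3)*(4*s + 2)*(16*s**2 - 8*s + 1)*log(2) + 432*3**(4*s)*s*(4*s - 3)*(4*s + 2)*(16*s**2 - 8*s + 1)*log(3) - 108*3**(4*s)*(4*s - 3)*(4*s + 2)*(16*s**2 - 8*s + 1) - 64*6**(4*s)*s**2*(4*s + 2)*(16*s**2 - 8*s + 1) + 13824*s**3*(4*s - 3)*(4*s + 2)*log(2) - 3456*s**2*(4*s - 3)*(4*s + 2)*log(2) + 3456*s**2*(4*s - 3)*(4*s + 2) + 432*s**2*(4*s - 3)*(16*s**2 - 8*s + 1))/(432*2**(4*s)*s**2*(4*s - 3)*(4*s + 2)*(16*s**2 - 8*s + 1))
  -1/2 < Re(s) < 3/4

undo the power substitution: t on [0, 1/4); log(sqrt(t))/sqrt(t) on [1/4, 1); log(sqrt(t)) on [1, 9/4); …
strip the power substitution: t**2 on [0, 1/2); log(t)/t on [1/2, 1); log(t) on [1, 3/2); …
cuts at 1/16, 1, 81/16, 81: linearity sums the 5 kernel integrals
between 0 and 1/16 the integrand is sqrt(t)·t^(s-1)
the [1/16, 1) slice contributes ∫ log(t**(1/4))/t**(1/4)·t^(s-1) dt
segment [1, 81/16) carries log(t**(1/4)); integrate it
piece [81/16, 81): integrate exp(-t**(1/4)) against the kernel
over [81, ∞), the kernel integral of t**(-3/4) enters the sum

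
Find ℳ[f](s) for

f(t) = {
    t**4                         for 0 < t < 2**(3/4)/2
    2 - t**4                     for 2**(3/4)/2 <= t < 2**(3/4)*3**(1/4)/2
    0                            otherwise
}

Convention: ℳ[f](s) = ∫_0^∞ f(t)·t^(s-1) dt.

the power substitution comes off first: t**2 on [0, sqrt(2)/2); 2 - t**2 on [sqrt(2)/2, sqrt(6)/2)
strip the power substitution: t on [0, 1/2); 2 - t on [1/2, 3/2)
decompose at 2**(3/4)/2; ℳ[f](s) sums the 2 pieces' integrals
over [0, 2**(3/4)/2), the kernel integral of t**4 enters the sum
between 2**(3/4)/2 and 2**(3/4)*3**(1/4)/2 the integrand is (2 - t**4)·t^(s-1)

(3**(s/4)*s + 16*3**(s/4) - 2*s - 16)/(2*2**(s/4)*s*(s + 4))
  Re(s) > -4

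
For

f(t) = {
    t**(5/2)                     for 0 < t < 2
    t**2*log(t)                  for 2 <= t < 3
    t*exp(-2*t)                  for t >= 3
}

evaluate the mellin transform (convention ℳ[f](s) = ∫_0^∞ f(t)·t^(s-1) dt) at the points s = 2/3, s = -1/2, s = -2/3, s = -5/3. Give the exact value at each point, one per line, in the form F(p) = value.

strip the shared t-power: t**(3/2) on [0, 2); t*log(t) on [2, 3); exp(-2*t) on [3, ∞)
split f at 2, 3: ℳ[f](s) collects 3 kernel integrals
segment 0 to 2 holds t**(5/2); add its integral
between 2 and 3 the integrand is t**2*log(t)·t^(s-1)
segment [3, ∞) carries t*exp(-2*t); integrate it

F(2/3) = -81*3**(2/3)/64 - 3*2**(2/3)*log(2)/2 + 2**(1/3)*uppergamma(5/3, 6)/4 + 9*2**(2/3)/16 + 48*2**(1/6)/19 + 27*3**(2/3)*log(3)/8
F(-1/2) = -4*sqrt(3)/3 + sqrt(2)*sqrt(pi)*erfc(sqrt(6))/2 + 8*sqrt(2)/9 + 2 + log(3**(2*sqrt(3))/2**(4*sqrt(2)/3))
F(-2/3) = -27*3**(1/3)/16 - 3*2**(1/3)*log(2)/2 + 2**(2/3)*uppergamma(1/3, 6)/2 + 9*2**(1/3)/8 + 12*2**(5/6)/11 + 9*3**(1/3)*log(3)/4
F(-5/3) = -9*3**(1/3) + 2**(2/3)*uppergamma(-2/3, 6) + log(3**(3*3**(1/3))/2**(3*2**(1/3))) + 6*2**(5/6)/5 + 9*2**(1/3)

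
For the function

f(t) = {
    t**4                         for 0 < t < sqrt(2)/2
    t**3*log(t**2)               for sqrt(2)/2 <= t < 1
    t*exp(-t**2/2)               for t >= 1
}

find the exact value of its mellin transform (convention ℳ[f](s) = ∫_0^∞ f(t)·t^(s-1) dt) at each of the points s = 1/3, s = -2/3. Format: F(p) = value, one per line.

back out the power substitution: t**2 on [0, 1/2); t**(3/2)*log(t) on [1/2, 1); sqrt(t)*exp(-t/2) on [1, ∞)
peel off the shared t-power: t**(3/2) on [0, 1/2); t*log(t) on [1/2, 1); exp(-t/2) on [1, ∞)
treat the 3 regions marked off by sqrt(2)/2, 1 separately and sum
on [0, sqrt(2)/2) integrate f = t**4 against the kernel
[sqrt(2)/2, 1) adds the kernel integral of t**3*log(t**2)
between 1 and ∞ the integrand is t*exp(-t**2/2)·t^(s-1)

F(1/3) = 2**(1/3)*(-234*2**(2/3) + 75*sqrt(2) + 117 + 195*log(2) + 1300*2**(1/3)*uppergamma(2/3, 1/2))/2600
F(-2/3) = 2**(5/6)*(-720*2**(1/6) + 147*sqrt(2) + 420*log(2) + 360 + 980*2**(1/3)*uppergamma(1/6, 1/2))/3920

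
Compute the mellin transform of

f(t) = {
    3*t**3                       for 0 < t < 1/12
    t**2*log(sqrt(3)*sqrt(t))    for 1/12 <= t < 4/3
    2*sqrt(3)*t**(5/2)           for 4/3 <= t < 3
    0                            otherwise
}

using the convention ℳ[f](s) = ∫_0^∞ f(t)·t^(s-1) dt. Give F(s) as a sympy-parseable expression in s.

strip the shared t-power: 3*t on [0, 1/12); log(sqrt(3)*sqrt(t)) on [1/12, 4/3); 2*sqrt(3)*sqrt(t) on [4/3, 3)
undo the common scale on t: t on [0, 1/4); log(sqrt(t)) on [1/4, 4); 2*sqrt(t) on [4, 9)
undo the power substitution: t**2 on [0, 1/2); log(t) on [1/2, 2); 2*t on [2, 3)
slice at 1/12, 4/3, transform all 3 pieces, and sum them
on [0, 1/12) integrate f = 3*t**3 against the kernel
[1/12, 4/3) adds the kernel integral of t**2*log(sqrt(3)*sqrt(t))
on [4/3, 3) integrate f = 2*sqrt(3)*t**(5/2) against the kernel

2**(-2*s - 4)*3**(-s - 2)*(-64*2**(4*s + 8)*(s + 2)**2*(2*s + 6) + 8*2**(4*s + 8)*(s + 2)*(2*s + 5)*(2*s + 6)*log(2) - 4*2**(4*s + 8)*(2*s + 5)*(2*s + 6) + 96*6**(2*s + 4)*(s + 2)**2*(2*s + 6) + 4*(s + 2)**2*(2*s + 5) + 8*(s + 2)*(2*s + 5)*(2*s + 6)*log(2) + (2*s + 6)*(8*s + 20))/(8*(s + 2)**2*(2*s + 5)*(2*s + 6))
  Re(s) > -3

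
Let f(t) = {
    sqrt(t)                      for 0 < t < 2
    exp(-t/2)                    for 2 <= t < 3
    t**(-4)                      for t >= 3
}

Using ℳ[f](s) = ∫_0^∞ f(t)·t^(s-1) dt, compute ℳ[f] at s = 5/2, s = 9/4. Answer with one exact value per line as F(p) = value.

cuts at 2, 3: linearity sums the 3 kernel integrals
over [0, 2), the kernel integral of sqrt(t) enters the sum
∫ over [2, 3) of exp(-t/2)·t^(s-1) joins the sum
for t in [3, ∞): the term is ∫ t**(-4)·t^(s-1)

F(5/2) = -12*sqrt(3)*exp(-3/2) - 3*sqrt(2)*sqrt(pi)*erfc(sqrt(6)/2) + 2*sqrt(3)/27 + 3*sqrt(2)*sqrt(pi)*erfc(1) + 8/3 + 10*sqrt(2)*exp(-1)
F(9/4) = -4*2**(1/4)*uppergamma(9/4, 3/2) + 4*3**(1/4)/63 + 16*2**(3/4)/11 + 4*2**(1/4)*uppergamma(9/4, 1)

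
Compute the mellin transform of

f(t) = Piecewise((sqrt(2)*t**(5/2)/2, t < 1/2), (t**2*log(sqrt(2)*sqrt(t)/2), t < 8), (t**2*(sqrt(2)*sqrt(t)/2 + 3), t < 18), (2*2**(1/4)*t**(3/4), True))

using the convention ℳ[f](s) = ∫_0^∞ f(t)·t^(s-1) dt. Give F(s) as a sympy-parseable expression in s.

peel off the shared t-power: sqrt(2)*sqrt(t)/2 on [0, 1/2); log(sqrt(2)*sqrt(t)/2) on [1/2, 8); sqrt(2)*sqrt(t)/2 + 3 on [8, 18); …
invert the common scale on t to get sqrt(t) on [0, 1/4); log(sqrt(t)) on [1/4, 4); sqrt(t) + 3 on [4, 9); …
remove the power substitution first: t on [0, 1/2); log(t) on [1/2, 2); t + 3 on [2, 3); …
linearity at 1/2, 8, 18 turns ℳ[f](s) into 4 summed integrals
segment 0 to 1/2 holds sqrt(2)*t**(5/2)/2; add its integral
[1/2, 8) adds the kernel integral of t**2*log(sqrt(2)*sqrt(t)/2)
the [8, 18) slice contributes ∫ t**2*(sqrt(2)*sqrt(t)/2 + 3)·t^(s-1) dt
on [18, ∞): add ∫ 2*2**(1/4)*t**(3/4)·t^(s-1) dt

2**(-s - 2)*(-1080*2**(4*s + 8)*(s + 2)**2*(4*s + 3) + 108*2**(4*s + 8)*(s + 2)*(2*s + 5)*(4*s + 3)*log(2) - 324*2**(4*s + 8)*(s + 2)*(4*s + 3) - 54*2**(4*s + 8)*(2*s + 5)*(4*s + 3) - 16*sqrt(3)*6**(2*s + 4)*(s + 2)**2*(2*s + 5) + 1296*6**(2*s + 4)*(s + 2)**2*(4*s + 3) + 324*6**(2*s + 4)*(s + 2)*(4*s + 3) + 108*(s + 2)**2*(4*s + 3) + 108*(s + 2)*(2*s + 5)*(4*s + 3)*log(2) + (4*s + 3)*(108*s + 270))/(108*(s + 2)**2*(2*s + 5)*(4*s + 3))
  -5/2 < Re(s) < -3/4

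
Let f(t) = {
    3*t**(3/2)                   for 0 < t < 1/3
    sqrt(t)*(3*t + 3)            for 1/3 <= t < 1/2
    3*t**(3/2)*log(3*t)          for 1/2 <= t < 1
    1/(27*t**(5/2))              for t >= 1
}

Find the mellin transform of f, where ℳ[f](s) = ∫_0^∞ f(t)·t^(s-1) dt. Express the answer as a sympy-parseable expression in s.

the shared t-power comes off first: 3*t on [0, 1/3); 3*t + 3 on [1/3, 1/2); 3*t*log(3*t) on [1/2, 1); …
undo the common scale on t: t on [0, 1); t + 3 on [1, 3/2); t*log(t) on [3/2, 3); …
summing 4 kernel integrals split by 1/3, 1/2, 1 yields ℳ[f](s)
the [0, 1/3) slice contributes ∫ 3*t**(3/2)·t^(s-1) dt
over [1/3, 1/2), the kernel integral of sqrt(t)*(3*t + 3) enters the sum
over [1/2, 1), the kernel integral of 3*t**(3/2)*log(3*t) enters the sum
segment [1, ∞) carries 1/(27*t**(5/2)); integrate it

6**(-s - 1/2)*(-162*2**(s + 1/2)*(s - 5/2)*(s + 1/2)*(2*s + (s + 1/2)**2 + 2) - 162*2**(s + 1/2)*(s - 5/2)*(2*s + (s + 1/2)**2 + 2) - 81*3**(s + 1/2)*(s - 5/2)*(s + 1/2)**2*(s + 3/2)*log(3) + 81*3**(s + 1/2)*(s - 5/2)*(s + 1/2)**2*(s + 3/2)*log(2) - 81*3**(s + 1/2)*(s - 5/2)*(s + 1/2)*(s + 3/2)*log(3) + 81*3**(s + 1/2)*(s - 5/2)*(s + 1/2)*(s + 3/2)*log(2) + 81*3**(s + 1/2)*(s - 5/2)*(s + 1/2)*(s + 3/2) + 243*3**(s + 1/2)*(s - 5/2)*(s + 1/2)*(2*s + (s + 1/2)**2 + 2) + 162*3**(s + 1/2)*(s - 5/2)*(2*s + (s + 1/2)**2 + 2) + 162*6**(s + 1/2)*(s - 5/2)*(s + 1/2)**2*(s + 3/2)*log(3) - 162*6**(s + 1/2)*(s - 5/2)*(s + 1/2)*(s + 3/2) + 162*6**(s + 1/2)*(s - 5/2)*(s + 1/2)*(s + 3/2)*log(3) - 2*6**(s + 1/2)*(s + 1/2)*(s + 3/2)*(2*s + (s + 1/2)**2 + 2))/(54*(s - 5/2)*(s + 1/2)*(s + 3/2)*(2*s + (s + 1/2)**2 + 2))
  -3/2 < Re(s) < 5/2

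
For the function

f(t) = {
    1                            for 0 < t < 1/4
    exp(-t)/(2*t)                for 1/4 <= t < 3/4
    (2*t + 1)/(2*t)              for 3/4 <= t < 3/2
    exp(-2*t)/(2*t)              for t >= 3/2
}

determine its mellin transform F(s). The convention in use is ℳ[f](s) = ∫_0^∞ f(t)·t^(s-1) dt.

back out the common scale on t: 1 on [0, 1/2); exp(-t/2)/t on [1/2, 3/2); (t + 1)/t on [3/2, 3); …
the shared t-power comes off first: t on [0, 1/2); exp(-t/2) on [1/2, 3/2); t + 1 on [3/2, 3); …
breakpoints 1/4, 3/4, 3/2: one integral from each of the 4 segments
on [0, 1/4) integrate f = 1 against the kernel
segment 1/4 to 3/4 holds exp(-t)/(2*t); add its integral
segment [3/4, 3/2) carries (2*t + 1)/(2*t); integrate it
on [3/2, ∞) integrate f = exp(-2*t)/(2*t) against the kernel

(3*2**(2*s)*s*(s - 1)*uppergamma(s - 1, 1/4) - 3*2**(2*s)*s*(s - 1)*uppergamma(s - 1, 3/4) + 6*2**s*s*(s - 1)*uppergamma(s - 1, 3) + 10*3**s*(1 - s) - 4*3**s + 8*6**s*(s - 1) + 2*6**s + 6*s - 6)/(6*4**s*s*(s - 1))
  Re(s) > 0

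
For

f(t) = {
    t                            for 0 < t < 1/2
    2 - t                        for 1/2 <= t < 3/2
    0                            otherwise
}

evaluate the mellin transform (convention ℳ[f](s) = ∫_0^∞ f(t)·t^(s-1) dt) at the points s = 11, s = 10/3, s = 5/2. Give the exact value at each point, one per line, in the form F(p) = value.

the 2 pieces separated at 1/2 each add one integral
∫ t·t^(s-1) over [0, 1/2)
segment 1/2 to 3/2 holds (2 - t); add its integral

F(11) = 2657179/540672
F(10/3) = 3*2**(2/3)*(-16 + 297*3**(1/3))/2080
F(5/2) = -9*sqrt(2)/140 + 117*sqrt(6)/280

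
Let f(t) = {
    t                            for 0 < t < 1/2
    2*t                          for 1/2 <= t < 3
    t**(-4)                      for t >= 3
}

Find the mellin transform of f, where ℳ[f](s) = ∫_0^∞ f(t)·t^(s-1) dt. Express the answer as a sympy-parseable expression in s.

along the cuts 1/2, 3, ℳ[f](s) splits into 3 integrals
over [0, 1/2), the kernel integral of t enters the sum
over [1/2, 3), the kernel integral of 2*t enters the sum
segment 3 to ∞ holds t**(-4); add its integral

(970*6**s*s - 3890*6**s - 81*s + 324)/(162*2**s*(s**2 - 3*s - 4))
  -1 < Re(s) < 4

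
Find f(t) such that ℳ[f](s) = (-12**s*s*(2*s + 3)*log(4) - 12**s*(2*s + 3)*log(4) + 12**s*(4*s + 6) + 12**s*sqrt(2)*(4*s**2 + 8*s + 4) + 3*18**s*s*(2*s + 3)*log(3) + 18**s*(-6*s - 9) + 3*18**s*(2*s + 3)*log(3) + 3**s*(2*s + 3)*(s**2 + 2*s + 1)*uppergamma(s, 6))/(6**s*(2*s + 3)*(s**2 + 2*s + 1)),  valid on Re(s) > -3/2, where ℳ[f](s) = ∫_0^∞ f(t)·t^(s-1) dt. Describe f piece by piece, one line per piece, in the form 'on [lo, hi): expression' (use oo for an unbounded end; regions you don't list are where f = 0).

slice at 2, 3, transform all 3 pieces, and sum them
for t in [0, 2): the term is ∫ t**(3/2)·t^(s-1)
piece [2, 3): integrate t*log(t) against the kernel
∫ exp(-2*t)·t^(s-1) over [3, ∞)

on [0, 2): t**(3/2)
on [2, 3): t*log(t)
on [3, oo): exp(-2*t)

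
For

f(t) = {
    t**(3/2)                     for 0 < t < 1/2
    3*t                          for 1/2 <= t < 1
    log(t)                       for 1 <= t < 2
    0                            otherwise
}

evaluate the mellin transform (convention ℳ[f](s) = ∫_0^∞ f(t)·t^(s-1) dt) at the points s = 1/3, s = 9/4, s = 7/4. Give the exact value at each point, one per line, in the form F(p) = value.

cuts at 1/2, 1: linearity sums the 3 kernel integrals
on [0, 1/2): add ∫ t**(3/2)·t^(s-1) dt
∫ 3*t·t^(s-1) over [1/2, 1)
on [1, 2): add ∫ log(t)·t^(s-1) dt

F(1/3) = -9*2**(1/3) - 9*2**(2/3)/16 + 3*2**(1/6)/22 + 3*2**(1/3)*log(2) + 45/4
F(9/4) = -1253*2**(1/4)/1620 - 3*2**(3/4)/52 + 1180/1053 + 16*2**(1/4)*log(2)/9
F(7/4) = -1615*2**(3/4)/2548 - 3*2**(1/4)/22 + 8*2**(3/4)*log(2)/7 + 764/539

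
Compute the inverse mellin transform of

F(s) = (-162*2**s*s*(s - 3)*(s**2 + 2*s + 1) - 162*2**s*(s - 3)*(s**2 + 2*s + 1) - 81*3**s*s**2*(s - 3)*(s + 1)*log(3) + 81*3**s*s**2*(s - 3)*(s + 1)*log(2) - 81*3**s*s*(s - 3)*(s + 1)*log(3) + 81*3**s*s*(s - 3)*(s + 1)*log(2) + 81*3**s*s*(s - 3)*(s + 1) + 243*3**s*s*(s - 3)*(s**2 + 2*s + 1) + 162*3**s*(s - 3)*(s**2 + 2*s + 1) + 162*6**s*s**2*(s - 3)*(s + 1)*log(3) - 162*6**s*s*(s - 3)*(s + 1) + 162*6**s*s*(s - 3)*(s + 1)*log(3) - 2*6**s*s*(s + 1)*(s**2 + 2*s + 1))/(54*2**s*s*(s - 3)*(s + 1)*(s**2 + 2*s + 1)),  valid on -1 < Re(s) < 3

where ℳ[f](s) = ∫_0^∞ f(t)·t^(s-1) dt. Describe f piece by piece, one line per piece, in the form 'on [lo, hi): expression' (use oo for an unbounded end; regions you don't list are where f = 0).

treat the 4 regions marked off by 1, 3/2, 3 separately and sum
on [0, 1): add ∫ t·t^(s-1) dt
the [1, 3/2) slice contributes ∫ (t + 3)·t^(s-1) dt
the [3/2, 3) slice contributes ∫ t*log(t)·t^(s-1) dt
segment 3 to ∞ holds t**(-3); add its integral

on [0, 1): t
on [1, 3/2): t + 3
on [3/2, 3): t*log(t)
on [3, oo): t**(-3)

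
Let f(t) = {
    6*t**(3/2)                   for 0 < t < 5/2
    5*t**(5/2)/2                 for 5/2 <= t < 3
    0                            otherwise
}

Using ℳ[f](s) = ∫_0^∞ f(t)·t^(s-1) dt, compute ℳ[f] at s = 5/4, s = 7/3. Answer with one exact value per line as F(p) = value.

along the cuts 5/2, ℳ[f](s) splits into 2 integrals
the [0, 5/2) slice contributes ∫ 6*t**(3/2)·t^(s-1) dt
on [5/2, 3): add ∫ 5*t**(5/2)/2·t^(s-1) dt

F(5/4) = 425*2**(1/4)*5**(3/4)/264 + 18*3**(3/4)
F(7/3) = 45375*2**(1/6)*5**(5/6)/21344 + 1215*3**(5/6)/29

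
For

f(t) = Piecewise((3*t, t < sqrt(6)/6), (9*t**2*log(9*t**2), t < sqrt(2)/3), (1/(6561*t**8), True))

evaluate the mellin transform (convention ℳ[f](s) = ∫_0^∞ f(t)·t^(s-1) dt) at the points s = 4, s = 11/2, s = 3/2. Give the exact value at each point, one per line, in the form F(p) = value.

reversing the common scale on t: t on [0, sqrt(6)/2); t**2*log(t**2) on [sqrt(6)/2, sqrt(2)); t**(-8) on [sqrt(2), ∞)
remove the power substitution first: sqrt(t) on [0, 3/2); t*log(t) on [3/2, 2); t**(-4) on [2, ∞)
the 3 pieces separated at sqrt(6)/6, sqrt(2)/3 each add one integral
piece [0, sqrt(6)/6): integrate 3*t against the kernel
∫ 9*t**2*log(9*t**2)·t^(s-1) over [sqrt(6)/6, sqrt(2)/3)
between sqrt(2)/3 and ∞ the integrand is 1/(6561*t**8)·t^(s-1)

F(4) = -log(3)/144 - 7/2916 + sqrt(6)/360 + 91*log(2)/3888
F(11/2) = -83*2**(3/4)*sqrt(3)/328050 + 6**(1/4)/4050 + 6**(3/4)/2808 + log(2**(6**(1/4)/1080 + 16*2**(3/4)*sqrt(3)/10935)/3**(6**(1/4)/1080))
F(3/2) = -6**(1/4)*log(3)/14 - 1615*2**(3/4)*sqrt(3)/45864 + 2*6**(1/4)/49 + 6**(1/4)*log(2)/14 + 6**(3/4)/30 + 4*2**(3/4)*sqrt(3)*log(2)/63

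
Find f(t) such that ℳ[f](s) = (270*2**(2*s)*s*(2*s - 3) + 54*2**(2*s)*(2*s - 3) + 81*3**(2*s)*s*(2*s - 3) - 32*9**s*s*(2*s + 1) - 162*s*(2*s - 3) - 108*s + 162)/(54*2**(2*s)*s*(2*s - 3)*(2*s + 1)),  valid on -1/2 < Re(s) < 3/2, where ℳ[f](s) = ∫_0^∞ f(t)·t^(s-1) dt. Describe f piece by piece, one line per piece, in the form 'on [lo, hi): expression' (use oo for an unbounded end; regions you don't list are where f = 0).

strip the power substitution: t on [0, 1/2); 2*t + 1 on [1/2, 1); t/2 on [1, 3/2); …
slice at 1/4, 1, 9/4, transform all 4 pieces, and sum them
on [0, 1/4): add ∫ sqrt(t)·t^(s-1) dt
segment [1/4, 1) carries (2*sqrt(t) + 1); integrate it
over [1, 9/4), the kernel integral of sqrt(t)/2 enters the sum
piece [9/4, ∞): integrate t**(-3/2) against the kernel

on [0, 1/4): sqrt(t)
on [1/4, 1): 2*sqrt(t) + 1
on [1, 9/4): sqrt(t)/2
on [9/4, oo): t**(-3/2)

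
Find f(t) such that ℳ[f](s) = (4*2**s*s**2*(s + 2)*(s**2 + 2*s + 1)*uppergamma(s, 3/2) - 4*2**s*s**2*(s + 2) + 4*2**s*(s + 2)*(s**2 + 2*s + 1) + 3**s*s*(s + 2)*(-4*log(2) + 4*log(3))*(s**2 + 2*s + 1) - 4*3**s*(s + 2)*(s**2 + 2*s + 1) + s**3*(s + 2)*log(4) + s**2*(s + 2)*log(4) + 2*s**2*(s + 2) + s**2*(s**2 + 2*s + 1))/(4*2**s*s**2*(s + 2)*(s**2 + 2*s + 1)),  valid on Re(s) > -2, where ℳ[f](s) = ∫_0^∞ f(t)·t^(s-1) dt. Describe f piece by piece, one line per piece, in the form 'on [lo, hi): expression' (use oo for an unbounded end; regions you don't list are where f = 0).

on [0, 1/2): t**2
on [1/2, 1): t*log(t)
on [1, 3/2): log(t)
on [3/2, oo): exp(-t)

f breaks at 1/2, 1, 3/2 into 4 integrals to sum
between 0 and 1/2 the integrand is t**2·t^(s-1)
on [1/2, 1): add ∫ t*log(t)·t^(s-1) dt
segment 1 to 3/2 holds log(t); add its integral
between 3/2 and ∞ the integrand is exp(-t)·t^(s-1)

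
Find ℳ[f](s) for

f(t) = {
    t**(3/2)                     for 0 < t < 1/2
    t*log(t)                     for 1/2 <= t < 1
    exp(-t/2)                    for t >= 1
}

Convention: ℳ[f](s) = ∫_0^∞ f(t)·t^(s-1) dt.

(2*2**(2*s)*(2*s + 3)*(s**2 + 2*s + 1)*uppergamma(s, 1/2) - 2*2**s*(2*s + 3) + s*(2*s + 3)*log(2) + 2*s + (2*s + 3)*log(2) + sqrt(2)*(s**2 + 2*s + 1) + 3)/(2*2**s*(2*s + 3)*(s**2 + 2*s + 1))
  Re(s) > -3/2

decompose at 1/2, 1; ℳ[f](s) sums the 3 pieces' integrals
on [0, 1/2): add ∫ t**(3/2)·t^(s-1) dt
between 1/2 and 1 the integrand is t*log(t)·t^(s-1)
on [1, ∞): add ∫ exp(-t/2)·t^(s-1) dt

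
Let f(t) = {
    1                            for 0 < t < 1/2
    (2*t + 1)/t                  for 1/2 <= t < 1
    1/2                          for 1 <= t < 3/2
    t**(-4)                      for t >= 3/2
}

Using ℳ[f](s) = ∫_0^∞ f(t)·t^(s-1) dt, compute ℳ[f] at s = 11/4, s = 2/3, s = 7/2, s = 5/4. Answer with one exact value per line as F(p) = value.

reversing the shared t-power: t on [0, 1/2); 2*t + 1 on [1/2, 1); t/2 on [1, 3/2); …
cuts at 1/2, 1, 3/2: linearity sums the 4 kernel integrals
piece [0, 1/2): integrate 1 against the kernel
∫ over [1/2, 1) of (2*t + 1)/t·t^(s-1) joins the sum
the [1, 3/2) slice contributes ∫ 1/2·t^(s-1) dt
[3/2, ∞) adds the kernel integral of t**(-4)

F(11/4) = 2**(1/4)*(-2610 + 5299*3**(3/4) + 7740*2**(3/4))/13860
F(2/3) = 2**(1/3)*(-405*2**(2/3) + 437*3**(2/3) + 2430)/1080
F(7/2) = -19*sqrt(2)/280 + 29/35 + 305*sqrt(6)/336
F(5/4) = 2**(3/4)*(-6534 + 1051*3**(1/4) + 7722*2**(1/4))/2970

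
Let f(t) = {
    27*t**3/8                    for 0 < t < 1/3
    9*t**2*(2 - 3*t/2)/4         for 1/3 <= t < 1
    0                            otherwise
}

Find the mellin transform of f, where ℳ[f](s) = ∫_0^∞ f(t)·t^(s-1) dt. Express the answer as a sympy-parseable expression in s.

remove the common scale on t first: t**3 on [0, 1/2); t**2*(2 - t) on [1/2, 3/2)
reversing the shared t-power: t on [0, 1/2); 2 - t on [1/2, 3/2)
linearity at 1/3 turns ℳ[f](s) into 2 summed integrals
[0, 1/3) adds the kernel integral of 27*t**3/8
between 1/3 and 1 the integrand is 9*t**2*(2 - 3*t/2)/4·t^(s-1)

(9*3**s*(s + 2) + 36*3**s - 2*s - 8)/(8*3**s*(s + 2)*(s + 3))
  Re(s) > -3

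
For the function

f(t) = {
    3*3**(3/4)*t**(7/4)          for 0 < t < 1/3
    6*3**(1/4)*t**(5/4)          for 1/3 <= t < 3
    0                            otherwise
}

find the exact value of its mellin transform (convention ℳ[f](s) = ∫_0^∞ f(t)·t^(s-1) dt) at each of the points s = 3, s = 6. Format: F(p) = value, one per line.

F(3) = -28/2907 + 1944*sqrt(3)/17
F(6) = -44/218457 + 52488*sqrt(3)/29

reversing the common scale on t: t**(7/4) on [0, 1); 2*t**(5/4) on [1, 9)
the shared t-power comes off first: t**(3/4) on [0, 1); 2*t**(1/4) on [1, 9)
reversing the power substitution: t**(3/2) on [0, 1); 2*sqrt(t) on [1, 3)
cuts at 1/3: linearity sums the 2 kernel integrals
on [0, 1/3) integrate f = 3*3**(3/4)*t**(7/4) against the kernel
[1/3, 3) adds the kernel integral of 6*3**(1/4)*t**(5/4)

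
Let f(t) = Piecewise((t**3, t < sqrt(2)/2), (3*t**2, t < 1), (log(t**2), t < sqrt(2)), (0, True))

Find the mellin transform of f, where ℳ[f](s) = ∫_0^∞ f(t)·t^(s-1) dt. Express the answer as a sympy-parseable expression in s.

(sqrt(2)/2)**s*(12*2**(s/2)*s**2*(s + 3) + 8*2**(s/2)*(s + 2)*(s + 3) + 4*2**s*s*(s + 2)*(s + 3)*log(2) - 8*2**s*(s + 2)*(s + 3) + sqrt(2)*s**2*(s + 2) - 6*s**2*(s + 3))/(4*s**2*(s + 2)*(s + 3))
  Re(s) > -3

invert the power substitution to get t**(3/2) on [0, 1/2); 3*t on [1/2, 1); log(t) on [1, 2)
breakpoints sqrt(2)/2, 1: one integral from each of the 3 segments
segment [0, sqrt(2)/2) carries t**3; integrate it
segment sqrt(2)/2 to 1 holds 3*t**2; add its integral
for t in [1, sqrt(2)): the term is ∫ log(t**2)·t^(s-1)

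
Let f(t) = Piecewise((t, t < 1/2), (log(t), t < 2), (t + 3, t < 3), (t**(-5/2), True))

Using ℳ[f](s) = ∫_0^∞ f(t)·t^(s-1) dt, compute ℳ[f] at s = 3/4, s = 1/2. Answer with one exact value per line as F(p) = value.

treat the 4 regions marked off by 1/2, 2, 3 separately and sum
between 0 and 1/2 the integrand is t·t^(s-1)
between 1/2 and 2 the integrand is log(t)·t^(s-1)
segment [2, 3) carries (t + 3); integrate it
∫ over [3, ∞) of t**(-5/2)·t^(s-1) joins the sum

F(3/4) = 2**(1/4)*(-436*sqrt(2) + 2*2**(3/4)*3**(1/4) + 65 + log(2**(42 + 84*sqrt(2))) + 180*6**(3/4))/63
F(1/2) = sqrt(2)*(-330 + sqrt(2) + 108*log(2) + 144*sqrt(6))/36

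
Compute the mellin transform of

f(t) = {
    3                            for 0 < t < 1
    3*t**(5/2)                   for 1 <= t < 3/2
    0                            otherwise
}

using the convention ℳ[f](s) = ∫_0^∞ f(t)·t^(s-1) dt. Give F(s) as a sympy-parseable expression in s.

along the cuts 1, ℳ[f](s) splits into 2 integrals
∫ 3·t^(s-1) over [0, 1)
piece [1, 3/2): integrate 3*t**(5/2) against the kernel

3*(2*(3/2)**(s + 5/2)*s + 5)/(s*(2*s + 5))
  Re(s) > 0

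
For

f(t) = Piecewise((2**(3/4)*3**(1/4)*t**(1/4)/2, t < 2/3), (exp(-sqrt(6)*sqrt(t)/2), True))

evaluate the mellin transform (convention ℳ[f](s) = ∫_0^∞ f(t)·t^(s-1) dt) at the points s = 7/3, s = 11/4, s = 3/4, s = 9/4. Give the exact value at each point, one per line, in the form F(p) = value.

F(7/3) = 8*18**(1/3)*(6 + 31*uppergamma(14/3, 1))/837
F(11/4) = 24**(1/4)*(16*E + 2835*E*sqrt(pi)*erfc(1) + 11490)*exp(-1)/324
F(3/4) = 24**(1/4)*(E*sqrt(pi)*erfc(1) + 2 + E)*exp(-1)/3
F(9/4) = 54**(1/4)*(16*E + 525*E*sqrt(pi)*erfc(1) + 2110)*exp(-1)/270

back out the common scale on t: t**(1/4) on [0, 1); exp(-sqrt(t)) on [1, ∞)
reversing the power substitution: sqrt(t) on [0, 1); exp(-t) on [1, ∞)
cuts at 2/3: linearity sums the 2 kernel integrals
over [0, 2/3), the kernel integral of 2**(3/4)*3**(1/4)*t**(1/4)/2 enters the sum
on [2/3, ∞): add ∫ exp(-sqrt(6)*sqrt(t)/2)·t^(s-1) dt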